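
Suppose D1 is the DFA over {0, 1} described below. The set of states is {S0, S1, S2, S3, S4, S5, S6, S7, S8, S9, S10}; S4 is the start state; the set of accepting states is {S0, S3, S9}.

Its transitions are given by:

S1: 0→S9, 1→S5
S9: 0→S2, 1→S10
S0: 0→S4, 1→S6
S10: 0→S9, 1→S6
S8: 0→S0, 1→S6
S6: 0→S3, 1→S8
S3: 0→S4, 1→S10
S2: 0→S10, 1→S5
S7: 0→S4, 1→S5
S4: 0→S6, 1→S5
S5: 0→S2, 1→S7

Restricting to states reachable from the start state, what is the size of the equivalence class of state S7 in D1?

2

States {S1} cannot be reached from the start state, so discard them.
Start with accepting vs non-accepting: {S0,S3,S9} | {S2,S4,S5,S6,S7,S8,S10}.
Refine {S2,S4,S5,S6,S7,S8,S10} on symbol 0: members go to different blocks, giving {S2,S4,S5,S7} and {S6,S8,S10}.
Refine {S2,S4,S5,S7} on symbol 0: members go to different blocks, giving {S2,S4} and {S5,S7}.
No further refinement is possible. Final partition (4 blocks): {S0,S3,S9} | {S2,S4} | {S6,S8,S10} | {S5,S7}.
The equivalence class containing S7 is {S5,S7}, of size 2.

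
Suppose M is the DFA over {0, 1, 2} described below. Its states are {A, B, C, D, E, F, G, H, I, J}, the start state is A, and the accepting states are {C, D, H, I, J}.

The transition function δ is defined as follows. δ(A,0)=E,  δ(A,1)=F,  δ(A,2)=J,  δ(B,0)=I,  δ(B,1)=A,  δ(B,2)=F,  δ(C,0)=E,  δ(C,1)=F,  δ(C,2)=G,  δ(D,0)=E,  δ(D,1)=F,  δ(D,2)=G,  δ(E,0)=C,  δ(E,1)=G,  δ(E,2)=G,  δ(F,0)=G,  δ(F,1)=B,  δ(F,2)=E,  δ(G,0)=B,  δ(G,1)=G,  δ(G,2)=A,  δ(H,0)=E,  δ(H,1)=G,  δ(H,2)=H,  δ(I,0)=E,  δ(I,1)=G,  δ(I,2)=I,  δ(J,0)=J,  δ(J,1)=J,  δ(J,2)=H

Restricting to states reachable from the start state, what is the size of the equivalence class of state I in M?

States {D} cannot be reached from the start state, so discard them.
Start with accepting vs non-accepting: {C,H,I,J} | {A,B,E,F,G}.
On input 0, block {C,H,I,J} splits into {C,H,I} and {J}.
On input 2, block {C,H,I} splits into {H,I} and {C}.
On input 0, block {A,B,E,F,G} splits into {A,F,G} and {B} and {E}.
On input 0, block {A,F,G} splits into {A} and {F} and {G}.
Stable partition: {H,I} | {A} | {J} | {C} | {B} | {E} | {F} | {G} — 8 equivalence classes.
State I belongs to the block {H,I}, which has 2 states.

2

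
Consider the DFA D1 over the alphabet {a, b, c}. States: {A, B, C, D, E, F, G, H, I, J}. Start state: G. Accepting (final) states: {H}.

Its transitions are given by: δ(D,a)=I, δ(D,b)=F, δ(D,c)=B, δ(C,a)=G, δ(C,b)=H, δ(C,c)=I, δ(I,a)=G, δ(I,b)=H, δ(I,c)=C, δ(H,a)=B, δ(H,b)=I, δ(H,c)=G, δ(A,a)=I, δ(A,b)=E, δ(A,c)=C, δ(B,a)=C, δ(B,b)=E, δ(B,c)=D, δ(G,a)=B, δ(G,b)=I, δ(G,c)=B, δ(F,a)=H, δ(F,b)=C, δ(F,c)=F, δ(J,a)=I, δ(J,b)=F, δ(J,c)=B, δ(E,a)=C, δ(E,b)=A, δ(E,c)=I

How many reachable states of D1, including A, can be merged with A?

Reachable states from the start: {A,B,C,D,E,F,G,H,I}. Unreachable: {J} — drop them.
Initial partition by acceptance: {H} | {A,B,C,D,E,F,G,I}.
Refine {A,B,C,D,E,F,G,I} on symbol a: members go to different blocks, giving {A,B,C,D,E,G,I} and {F}.
Split {A,B,C,D,E,G,I} by δ(·,b) → {A,B,E,G} and {C,I} and {D}.
Refine {A,B,E,G} on symbol a: members go to different blocks, giving {A,B,E} and {G}.
Split {A,B,E} by δ(·,c) → {A,E} and {B}.
The partition is now stable with 7 blocks: {H} | {A,E} | {F} | {C,I} | {D} | {G} | {B}.
State A belongs to the block {A,E}, which has 2 states.

2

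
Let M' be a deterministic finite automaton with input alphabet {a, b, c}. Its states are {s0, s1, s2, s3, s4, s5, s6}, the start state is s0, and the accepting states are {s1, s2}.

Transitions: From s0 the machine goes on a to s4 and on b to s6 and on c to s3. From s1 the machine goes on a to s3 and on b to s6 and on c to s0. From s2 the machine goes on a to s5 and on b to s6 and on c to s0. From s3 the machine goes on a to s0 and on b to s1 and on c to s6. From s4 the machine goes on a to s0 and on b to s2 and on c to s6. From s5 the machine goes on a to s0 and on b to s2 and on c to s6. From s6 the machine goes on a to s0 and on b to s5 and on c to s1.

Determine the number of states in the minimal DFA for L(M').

4

Initial partition by acceptance: {s1,s2} | {s0,s3,s4,s5,s6}.
Refine {s0,s3,s4,s5,s6} on symbol b: members go to different blocks, giving {s3,s4,s5} and {s0,s6}.
Refine {s0,s6} on symbol a: members go to different blocks, giving {s0} and {s6}.
The partition is now stable with 4 blocks: {s1,s2} | {s3,s4,s5} | {s0} | {s6}.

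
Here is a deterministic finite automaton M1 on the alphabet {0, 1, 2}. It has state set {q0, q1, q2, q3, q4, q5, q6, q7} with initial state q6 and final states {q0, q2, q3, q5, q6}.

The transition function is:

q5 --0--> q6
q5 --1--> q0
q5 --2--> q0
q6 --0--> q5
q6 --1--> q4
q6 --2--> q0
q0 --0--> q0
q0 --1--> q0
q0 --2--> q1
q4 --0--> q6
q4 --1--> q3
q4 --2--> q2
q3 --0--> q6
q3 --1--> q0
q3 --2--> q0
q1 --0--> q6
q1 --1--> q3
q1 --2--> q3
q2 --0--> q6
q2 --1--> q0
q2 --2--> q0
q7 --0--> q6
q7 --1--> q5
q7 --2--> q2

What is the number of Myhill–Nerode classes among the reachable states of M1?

4

States {q7} cannot be reached from the start state, so discard them.
P0 = {q0,q2,q3,q5,q6} | {q1,q4}.
On input 1, block {q0,q2,q3,q5,q6} splits into {q0,q2,q3,q5} and {q6}.
Split {q0,q2,q3,q5} by δ(·,0) → {q2,q3,q5} and {q0}.
The partition is now stable with 4 blocks: {q2,q3,q5} | {q1,q4} | {q6} | {q0}.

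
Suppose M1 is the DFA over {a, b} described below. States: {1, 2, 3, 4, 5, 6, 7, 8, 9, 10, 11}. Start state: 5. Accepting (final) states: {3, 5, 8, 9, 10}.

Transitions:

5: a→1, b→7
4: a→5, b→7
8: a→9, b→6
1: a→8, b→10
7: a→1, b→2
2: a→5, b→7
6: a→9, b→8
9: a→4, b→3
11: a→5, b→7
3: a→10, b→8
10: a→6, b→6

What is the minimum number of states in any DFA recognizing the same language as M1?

States {11} cannot be reached from the start state, so discard them.
P0 = {3,5,8,9,10} | {1,2,4,6,7}.
On input a, block {3,5,8,9,10} splits into {5,9,10} and {3,8}.
Refine {5,9,10} on symbol b: members go to different blocks, giving {5,10} and {9}.
Refine {1,2,4,6,7} on symbol a: members go to different blocks, giving {2,4} and {1} and {6} and {7}.
Refine {5,10} on symbol a: members go to different blocks, giving {5} and {10}.
Split {3,8} by δ(·,a) → {3} and {8}.
Stable partition: {5} | {2,4} | {3} | {9} | {1} | {6} | {7} | {10} | {8} — 9 equivalence classes.

9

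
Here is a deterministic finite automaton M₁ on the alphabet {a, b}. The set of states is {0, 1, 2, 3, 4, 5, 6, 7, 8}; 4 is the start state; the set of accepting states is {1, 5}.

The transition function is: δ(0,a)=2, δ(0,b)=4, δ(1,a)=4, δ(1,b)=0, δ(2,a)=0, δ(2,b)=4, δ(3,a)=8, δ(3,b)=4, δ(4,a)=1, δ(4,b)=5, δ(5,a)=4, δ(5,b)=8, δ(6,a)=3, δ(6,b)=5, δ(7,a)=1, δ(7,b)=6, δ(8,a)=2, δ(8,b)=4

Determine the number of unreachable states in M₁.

3

BFS from 4 reaches {0, 1, 2, 4, 5, 8}; the 3 state(s) 3, 6, 7 are never visited.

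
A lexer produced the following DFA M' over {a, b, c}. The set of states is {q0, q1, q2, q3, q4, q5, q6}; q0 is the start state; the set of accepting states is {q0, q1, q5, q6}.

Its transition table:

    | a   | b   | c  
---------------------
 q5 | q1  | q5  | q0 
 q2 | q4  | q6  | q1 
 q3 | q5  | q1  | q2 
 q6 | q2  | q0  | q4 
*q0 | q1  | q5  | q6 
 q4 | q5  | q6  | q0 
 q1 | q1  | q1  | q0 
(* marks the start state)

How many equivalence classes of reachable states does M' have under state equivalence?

5

Reachable states from the start: {q0,q1,q2,q4,q5,q6}. Unreachable: {q3} — drop them.
P0 = {q0,q1,q5,q6} | {q2,q4}.
Split {q0,q1,q5,q6} by δ(·,a) → {q0,q1,q5} and {q6}.
Split {q0,q1,q5} by δ(·,c) → {q1,q5} and {q0}.
Refine {q2,q4} on symbol a: members go to different blocks, giving {q2} and {q4}.
Stable partition: {q1,q5} | {q2} | {q6} | {q0} | {q4} — 5 equivalence classes.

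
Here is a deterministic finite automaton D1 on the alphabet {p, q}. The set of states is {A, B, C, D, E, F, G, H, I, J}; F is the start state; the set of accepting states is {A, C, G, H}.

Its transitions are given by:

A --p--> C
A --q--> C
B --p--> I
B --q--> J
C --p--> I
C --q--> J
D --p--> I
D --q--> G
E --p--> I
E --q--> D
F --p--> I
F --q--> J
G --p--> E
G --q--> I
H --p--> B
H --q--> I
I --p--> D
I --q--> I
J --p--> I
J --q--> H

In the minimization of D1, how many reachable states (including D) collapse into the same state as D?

Reachable states from the start: {B,D,E,F,G,H,I,J}. Unreachable: {A,C} — drop them.
P0 = {G,H} | {B,D,E,F,I,J}.
Refine {B,D,E,F,I,J} on symbol q: members go to different blocks, giving {B,E,F,I} and {D,J}.
Refine {B,E,F,I} on symbol p: members go to different blocks, giving {B,E,F} and {I}.
Stable partition: {G,H} | {B,E,F} | {D,J} | {I} — 4 equivalence classes.
State D belongs to the block {D,J}, which has 2 states.

2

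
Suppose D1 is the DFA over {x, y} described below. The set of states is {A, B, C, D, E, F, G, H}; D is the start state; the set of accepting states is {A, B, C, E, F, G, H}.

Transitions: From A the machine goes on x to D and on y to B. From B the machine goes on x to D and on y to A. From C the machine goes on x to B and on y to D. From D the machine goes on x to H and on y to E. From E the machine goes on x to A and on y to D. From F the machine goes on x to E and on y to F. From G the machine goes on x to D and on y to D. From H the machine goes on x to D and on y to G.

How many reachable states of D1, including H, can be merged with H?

States {C,F} cannot be reached from the start state, so discard them.
P0 = {A,B,E,G,H} | {D}.
On input x, block {A,B,E,G,H} splits into {A,B,G,H} and {E}.
Split {A,B,G,H} by δ(·,y) → {A,B,H} and {G}.
On input y, block {A,B,H} splits into {A,B} and {H}.
The partition is now stable with 5 blocks: {A,B} | {D} | {E} | {G} | {H}.
State H belongs to the block {H}, which has 1 states.

1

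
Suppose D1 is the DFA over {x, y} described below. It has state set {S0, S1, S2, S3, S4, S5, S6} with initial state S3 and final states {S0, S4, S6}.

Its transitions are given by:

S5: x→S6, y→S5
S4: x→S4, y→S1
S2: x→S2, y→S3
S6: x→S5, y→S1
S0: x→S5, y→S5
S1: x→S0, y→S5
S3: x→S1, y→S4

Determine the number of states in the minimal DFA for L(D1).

First remove the unreachable states {S2}; 6 states remain.
Initial partition by acceptance: {S0,S4,S6} | {S1,S3,S5}.
On input x, block {S0,S4,S6} splits into {S0,S6} and {S4}.
Split {S1,S3,S5} by δ(·,x) → {S1,S5} and {S3}.
No further refinement is possible. Final partition (4 blocks): {S0,S6} | {S1,S5} | {S4} | {S3}.

4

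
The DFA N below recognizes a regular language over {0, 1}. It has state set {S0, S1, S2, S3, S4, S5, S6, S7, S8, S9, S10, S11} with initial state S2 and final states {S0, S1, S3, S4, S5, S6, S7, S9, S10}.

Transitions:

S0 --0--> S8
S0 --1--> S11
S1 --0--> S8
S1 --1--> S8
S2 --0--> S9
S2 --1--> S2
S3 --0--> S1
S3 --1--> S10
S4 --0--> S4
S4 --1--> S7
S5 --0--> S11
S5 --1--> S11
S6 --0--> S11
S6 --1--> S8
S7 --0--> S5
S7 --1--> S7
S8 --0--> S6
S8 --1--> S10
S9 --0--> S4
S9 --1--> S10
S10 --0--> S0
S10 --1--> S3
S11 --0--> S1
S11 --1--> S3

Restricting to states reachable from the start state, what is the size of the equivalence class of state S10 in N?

3

Initial partition by acceptance: {S0,S1,S3,S4,S5,S6,S7,S9,S10} | {S2,S8,S11}.
Split {S0,S1,S3,S4,S5,S6,S7,S9,S10} by δ(·,0) → {S3,S4,S7,S9,S10} and {S0,S1,S5,S6}.
Refine {S3,S4,S7,S9,S10} on symbol 0: members go to different blocks, giving {S3,S7,S10} and {S4,S9}.
On input 0, block {S2,S8,S11} splits into {S8,S11} and {S2}.
The partition is now stable with 5 blocks: {S3,S7,S10} | {S8,S11} | {S0,S1,S5,S6} | {S4,S9} | {S2}.
State S10 belongs to the block {S3,S7,S10}, which has 3 states.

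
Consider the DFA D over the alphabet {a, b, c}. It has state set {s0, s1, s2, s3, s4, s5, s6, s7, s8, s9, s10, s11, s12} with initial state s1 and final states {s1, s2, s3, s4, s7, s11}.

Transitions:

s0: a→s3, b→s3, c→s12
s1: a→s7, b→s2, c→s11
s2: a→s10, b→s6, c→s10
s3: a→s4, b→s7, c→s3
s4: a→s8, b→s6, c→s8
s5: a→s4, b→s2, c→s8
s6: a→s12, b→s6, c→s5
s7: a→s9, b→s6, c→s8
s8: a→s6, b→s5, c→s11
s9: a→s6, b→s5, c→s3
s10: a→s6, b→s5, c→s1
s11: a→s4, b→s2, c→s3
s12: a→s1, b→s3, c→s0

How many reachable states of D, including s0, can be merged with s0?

2

Every state is reachable, so we keep all 13.
Start with accepting vs non-accepting: {s1,s2,s3,s4,s7,s11} | {s0,s5,s6,s8,s9,s10,s12}.
On input a, block {s1,s2,s3,s4,s7,s11} splits into {s1,s3,s11} and {s2,s4,s7}.
Split {s0,s5,s6,s8,s9,s10,s12} by δ(·,a) → {s6,s8,s9,s10} and {s0,s12} and {s5}.
Refine {s6,s8,s9,s10} on symbol a: members go to different blocks, giving {s8,s9,s10} and {s6}.
Stable partition: {s1,s3,s11} | {s8,s9,s10} | {s2,s4,s7} | {s0,s12} | {s5} | {s6} — 6 equivalence classes.
The equivalence class containing s0 is {s0,s12}, of size 2.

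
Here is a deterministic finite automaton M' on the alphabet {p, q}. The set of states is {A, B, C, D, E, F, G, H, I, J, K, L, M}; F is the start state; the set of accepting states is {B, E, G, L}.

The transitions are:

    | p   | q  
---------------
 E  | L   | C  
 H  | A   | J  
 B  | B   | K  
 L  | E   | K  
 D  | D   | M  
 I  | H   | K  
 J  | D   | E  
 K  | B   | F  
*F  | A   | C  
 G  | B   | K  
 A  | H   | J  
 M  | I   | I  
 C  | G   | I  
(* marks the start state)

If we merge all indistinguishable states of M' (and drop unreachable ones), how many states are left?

P0 = {B,E,G,L} | {A,C,D,F,H,I,J,K,M}.
On input p, block {A,C,D,F,H,I,J,K,M} splits into {A,D,F,H,I,J,M} and {C,K}.
Refine {A,D,F,H,I,J,M} on symbol q: members go to different blocks, giving {A,D,H,M} and {F,I} and {J}.
Split {A,D,H,M} by δ(·,p) → {A,D,H} and {M}.
On input q, block {A,D,H} splits into {A,H} and {D}.
Stable partition: {B,E,G,L} | {A,H} | {C,K} | {F,I} | {J} | {M} | {D} — 7 equivalence classes.

7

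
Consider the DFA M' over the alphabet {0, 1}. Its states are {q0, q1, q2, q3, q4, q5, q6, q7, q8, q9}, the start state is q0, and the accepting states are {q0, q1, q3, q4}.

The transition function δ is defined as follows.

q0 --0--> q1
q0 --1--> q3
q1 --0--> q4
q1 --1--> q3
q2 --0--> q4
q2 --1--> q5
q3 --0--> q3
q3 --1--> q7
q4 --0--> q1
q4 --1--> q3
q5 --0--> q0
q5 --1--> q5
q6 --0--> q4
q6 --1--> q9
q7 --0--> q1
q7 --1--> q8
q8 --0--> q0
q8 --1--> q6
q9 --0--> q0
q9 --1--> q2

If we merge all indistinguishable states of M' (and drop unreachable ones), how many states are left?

All states are reachable from the start state.
Initial partition by acceptance: {q0,q1,q3,q4} | {q2,q5,q6,q7,q8,q9}.
On input 1, block {q0,q1,q3,q4} splits into {q0,q1,q4} and {q3}.
No further refinement is possible. Final partition (3 blocks): {q0,q1,q4} | {q2,q5,q6,q7,q8,q9} | {q3}.

3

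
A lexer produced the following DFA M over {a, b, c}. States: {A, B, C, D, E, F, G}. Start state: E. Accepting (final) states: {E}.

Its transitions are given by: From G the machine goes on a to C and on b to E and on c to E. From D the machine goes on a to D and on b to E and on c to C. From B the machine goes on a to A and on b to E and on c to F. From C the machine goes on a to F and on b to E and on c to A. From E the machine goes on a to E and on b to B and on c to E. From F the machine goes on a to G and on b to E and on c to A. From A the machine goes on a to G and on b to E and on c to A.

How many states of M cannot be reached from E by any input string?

1

BFS from E reaches {A, B, C, E, F, G}; the 1 state(s) D are never visited.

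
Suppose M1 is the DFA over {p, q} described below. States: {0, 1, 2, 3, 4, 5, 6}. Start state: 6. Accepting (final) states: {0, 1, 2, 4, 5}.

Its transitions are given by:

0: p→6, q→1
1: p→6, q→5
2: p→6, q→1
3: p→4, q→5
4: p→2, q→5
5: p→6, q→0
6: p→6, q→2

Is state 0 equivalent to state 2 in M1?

Yes

First remove the unreachable states {3,4}; 5 states remain.
Initial partition by acceptance: {0,1,2,5} | {6}.
Stable partition: {0,1,2,5} | {6} — 2 equivalence classes.
0 and 2 lie in the same block of the stable partition, so they are equivalent — no string distinguishes them.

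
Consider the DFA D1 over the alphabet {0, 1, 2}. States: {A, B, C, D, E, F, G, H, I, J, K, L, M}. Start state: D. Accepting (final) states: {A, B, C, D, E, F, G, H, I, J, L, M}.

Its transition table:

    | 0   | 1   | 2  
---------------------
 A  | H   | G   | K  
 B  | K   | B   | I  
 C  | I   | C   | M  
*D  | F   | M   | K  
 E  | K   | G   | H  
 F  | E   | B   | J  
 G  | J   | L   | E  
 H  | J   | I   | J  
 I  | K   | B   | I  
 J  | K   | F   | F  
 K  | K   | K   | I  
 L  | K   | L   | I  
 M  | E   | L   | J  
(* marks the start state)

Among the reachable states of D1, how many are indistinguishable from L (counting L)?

3

First remove the unreachable states {A,C}; 11 states remain.
Initial partition by acceptance: {B,D,E,F,G,H,I,J,L,M} | {K}.
Split {B,D,E,F,G,H,I,J,L,M} by δ(·,0) → {B,E,I,J,L} and {D,F,G,H,M}.
On input 1, block {B,E,I,J,L} splits into {B,I,L} and {E,J}.
Refine {D,F,G,H,M} on symbol 0: members go to different blocks, giving {F,G,H,M} and {D}.
No further refinement is possible. Final partition (5 blocks): {B,I,L} | {K} | {F,G,H,M} | {E,J} | {D}.
The equivalence class containing L is {B,I,L}, of size 3.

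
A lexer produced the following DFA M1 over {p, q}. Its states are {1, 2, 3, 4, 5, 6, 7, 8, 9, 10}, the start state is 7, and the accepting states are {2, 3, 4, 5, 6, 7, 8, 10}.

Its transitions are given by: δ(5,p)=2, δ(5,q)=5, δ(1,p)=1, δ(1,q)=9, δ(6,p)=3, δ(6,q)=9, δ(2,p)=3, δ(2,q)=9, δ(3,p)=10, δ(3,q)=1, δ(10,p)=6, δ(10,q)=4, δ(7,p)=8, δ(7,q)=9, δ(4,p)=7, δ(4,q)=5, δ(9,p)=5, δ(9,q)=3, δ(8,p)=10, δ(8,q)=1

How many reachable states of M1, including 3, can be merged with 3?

P0 = {2,3,4,5,6,7,8,10} | {1,9}.
On input q, block {2,3,4,5,6,7,8,10} splits into {2,3,6,7,8} and {4,5,10}.
On input p, block {2,3,6,7,8} splits into {2,6,7} and {3,8}.
Split {1,9} by δ(·,p) → {1} and {9}.
The partition is now stable with 5 blocks: {2,6,7} | {1} | {4,5,10} | {3,8} | {9}.
The equivalence class containing 3 is {3,8}, of size 2.

2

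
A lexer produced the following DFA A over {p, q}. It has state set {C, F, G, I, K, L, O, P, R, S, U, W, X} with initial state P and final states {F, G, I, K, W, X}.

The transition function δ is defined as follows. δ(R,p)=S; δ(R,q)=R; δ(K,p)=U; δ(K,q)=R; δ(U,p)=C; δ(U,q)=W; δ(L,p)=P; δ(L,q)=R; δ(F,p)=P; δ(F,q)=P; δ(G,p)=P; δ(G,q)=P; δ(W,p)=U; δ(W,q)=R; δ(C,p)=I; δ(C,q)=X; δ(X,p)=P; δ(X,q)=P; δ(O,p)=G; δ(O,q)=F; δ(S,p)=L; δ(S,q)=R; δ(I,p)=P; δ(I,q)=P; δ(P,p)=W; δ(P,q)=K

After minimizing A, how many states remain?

8

States {F,G,O} cannot be reached from the start state, so discard them.
Start with accepting vs non-accepting: {I,K,W,X} | {C,L,P,R,S,U}.
On input p, block {C,L,P,R,S,U} splits into {L,R,S,U} and {C,P}.
Refine {I,K,W,X} on symbol p: members go to different blocks, giving {I,X} and {K,W}.
Refine {L,R,S,U} on symbol p: members go to different blocks, giving {R,S} and {L,U}.
On input p, block {R,S} splits into {R} and {S}.
Refine {C,P} on symbol p: members go to different blocks, giving {P} and {C}.
Refine {L,U} on symbol p: members go to different blocks, giving {U} and {L}.
The partition is now stable with 8 blocks: {I,X} | {R} | {P} | {K,W} | {U} | {S} | {C} | {L}.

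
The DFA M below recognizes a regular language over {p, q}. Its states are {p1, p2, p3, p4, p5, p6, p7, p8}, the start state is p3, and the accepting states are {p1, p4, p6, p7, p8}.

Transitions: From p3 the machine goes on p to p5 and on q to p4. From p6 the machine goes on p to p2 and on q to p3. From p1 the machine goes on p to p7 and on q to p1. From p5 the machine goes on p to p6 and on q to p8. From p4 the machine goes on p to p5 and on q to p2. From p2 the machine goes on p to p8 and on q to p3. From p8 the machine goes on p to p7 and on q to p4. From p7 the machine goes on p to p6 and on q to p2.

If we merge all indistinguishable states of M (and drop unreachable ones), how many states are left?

States {p1} cannot be reached from the start state, so discard them.
Start with accepting vs non-accepting: {p4,p6,p7,p8} | {p2,p3,p5}.
Refine {p4,p6,p7,p8} on symbol p: members go to different blocks, giving {p4,p6} and {p7,p8}.
On input p, block {p2,p3,p5} splits into {p2} and {p3} and {p5}.
Split {p4,p6} by δ(·,p) → {p4} and {p6}.
On input p, block {p7,p8} splits into {p7} and {p8}.
No further refinement is possible. Final partition (7 blocks): {p4} | {p2} | {p7} | {p3} | {p5} | {p6} | {p8}.

7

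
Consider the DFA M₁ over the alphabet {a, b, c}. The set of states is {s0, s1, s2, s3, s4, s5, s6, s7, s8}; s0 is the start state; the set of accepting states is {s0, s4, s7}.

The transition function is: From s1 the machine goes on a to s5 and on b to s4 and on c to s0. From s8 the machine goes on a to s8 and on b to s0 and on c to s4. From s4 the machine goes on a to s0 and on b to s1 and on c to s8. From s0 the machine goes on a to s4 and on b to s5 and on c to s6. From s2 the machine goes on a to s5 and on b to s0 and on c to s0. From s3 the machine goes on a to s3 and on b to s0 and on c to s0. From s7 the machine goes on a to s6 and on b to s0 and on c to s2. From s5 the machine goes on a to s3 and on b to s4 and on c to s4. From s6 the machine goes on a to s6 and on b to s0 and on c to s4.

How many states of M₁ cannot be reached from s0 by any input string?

BFS from s0 reaches {s0, s1, s3, s4, s5, s6, s8}; the 2 state(s) s2, s7 are never visited.

2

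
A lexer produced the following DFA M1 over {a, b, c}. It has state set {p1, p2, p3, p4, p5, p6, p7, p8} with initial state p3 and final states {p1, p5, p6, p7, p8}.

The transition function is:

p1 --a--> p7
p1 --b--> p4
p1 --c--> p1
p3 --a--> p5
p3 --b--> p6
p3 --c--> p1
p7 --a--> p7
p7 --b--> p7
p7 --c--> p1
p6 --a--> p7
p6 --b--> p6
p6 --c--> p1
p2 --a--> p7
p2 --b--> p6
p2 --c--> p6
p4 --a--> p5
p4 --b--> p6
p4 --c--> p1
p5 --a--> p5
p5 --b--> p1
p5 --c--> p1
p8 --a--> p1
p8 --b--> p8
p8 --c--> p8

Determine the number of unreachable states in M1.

No path from p3 leads to p2, p8; the other 6 states are all reachable.

2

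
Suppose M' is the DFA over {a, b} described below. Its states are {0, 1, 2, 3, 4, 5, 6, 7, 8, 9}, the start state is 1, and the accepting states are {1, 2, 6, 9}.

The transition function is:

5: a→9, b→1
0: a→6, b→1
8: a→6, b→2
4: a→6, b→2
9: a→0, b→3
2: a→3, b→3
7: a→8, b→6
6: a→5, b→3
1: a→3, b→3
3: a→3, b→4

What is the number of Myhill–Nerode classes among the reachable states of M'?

4

Reachable states from the start: {0,1,2,3,4,5,6,9}. Unreachable: {7,8} — drop them.
P0 = {1,2,6,9} | {0,3,4,5}.
Split {0,3,4,5} by δ(·,a) → {0,4,5} and {3}.
On input a, block {1,2,6,9} splits into {1,2} and {6,9}.
The partition is now stable with 4 blocks: {1,2} | {0,4,5} | {3} | {6,9}.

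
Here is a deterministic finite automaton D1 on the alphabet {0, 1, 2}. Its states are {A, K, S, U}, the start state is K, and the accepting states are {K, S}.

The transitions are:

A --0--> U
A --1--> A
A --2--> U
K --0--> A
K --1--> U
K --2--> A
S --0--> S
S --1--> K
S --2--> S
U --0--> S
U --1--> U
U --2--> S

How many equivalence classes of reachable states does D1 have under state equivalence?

Start with accepting vs non-accepting: {K,S} | {A,U}.
On input 0, block {K,S} splits into {S} and {K}.
Split {A,U} by δ(·,0) → {U} and {A}.
No further refinement is possible. Final partition (4 blocks): {S} | {U} | {K} | {A}.

4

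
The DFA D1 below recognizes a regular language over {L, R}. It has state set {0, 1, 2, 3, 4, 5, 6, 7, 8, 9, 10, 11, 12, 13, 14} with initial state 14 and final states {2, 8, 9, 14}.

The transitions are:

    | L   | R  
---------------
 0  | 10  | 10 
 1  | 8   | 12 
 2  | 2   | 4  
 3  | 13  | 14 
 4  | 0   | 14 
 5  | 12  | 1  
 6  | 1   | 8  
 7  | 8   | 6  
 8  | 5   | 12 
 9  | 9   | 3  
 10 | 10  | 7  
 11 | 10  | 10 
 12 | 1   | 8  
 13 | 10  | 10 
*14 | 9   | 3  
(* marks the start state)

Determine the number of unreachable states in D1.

BFS from 14 reaches {1, 3, 5, 6, 7, 8, 9, 10, 12, 13, 14}; the 4 state(s) 0, 2, 4, 11 are never visited.

4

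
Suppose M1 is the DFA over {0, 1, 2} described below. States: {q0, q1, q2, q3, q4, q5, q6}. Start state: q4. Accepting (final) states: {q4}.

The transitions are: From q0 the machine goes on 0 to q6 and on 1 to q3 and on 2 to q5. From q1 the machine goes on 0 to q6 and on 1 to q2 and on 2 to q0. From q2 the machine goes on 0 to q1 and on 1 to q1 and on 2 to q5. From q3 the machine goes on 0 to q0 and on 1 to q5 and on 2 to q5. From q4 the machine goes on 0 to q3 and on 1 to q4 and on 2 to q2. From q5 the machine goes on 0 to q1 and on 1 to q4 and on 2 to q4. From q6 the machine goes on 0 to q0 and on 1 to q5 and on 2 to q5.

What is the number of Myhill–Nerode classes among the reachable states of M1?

6

Every state is reachable, so we keep all 7.
P0 = {q4} | {q0,q1,q2,q3,q5,q6}.
Refine {q0,q1,q2,q3,q5,q6} on symbol 1: members go to different blocks, giving {q0,q1,q2,q3,q6} and {q5}.
Refine {q0,q1,q2,q3,q6} on symbol 1: members go to different blocks, giving {q0,q1,q2} and {q3,q6}.
Refine {q0,q1,q2} on symbol 0: members go to different blocks, giving {q0,q1} and {q2}.
Refine {q0,q1} on symbol 1: members go to different blocks, giving {q0} and {q1}.
The partition is now stable with 6 blocks: {q4} | {q0} | {q5} | {q3,q6} | {q2} | {q1}.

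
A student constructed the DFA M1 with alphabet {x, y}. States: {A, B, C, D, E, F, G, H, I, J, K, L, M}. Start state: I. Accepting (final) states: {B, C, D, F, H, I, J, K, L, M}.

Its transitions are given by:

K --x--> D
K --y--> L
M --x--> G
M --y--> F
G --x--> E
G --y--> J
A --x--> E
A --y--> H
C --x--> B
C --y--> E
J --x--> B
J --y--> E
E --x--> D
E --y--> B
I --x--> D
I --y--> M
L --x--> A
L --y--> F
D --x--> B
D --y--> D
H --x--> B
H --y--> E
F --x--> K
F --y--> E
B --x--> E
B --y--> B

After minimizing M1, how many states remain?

8

First remove the unreachable states {C}; 12 states remain.
Start with accepting vs non-accepting: {B,D,F,H,I,J,K,L,M} | {A,E,G}.
On input x, block {B,D,F,H,I,J,K,L,M} splits into {D,F,H,I,J,K} and {B,L,M}.
On input x, block {D,F,H,I,J,K} splits into {D,H,J} and {F,I,K}.
Split {D,H,J} by δ(·,y) → {H,J} and {D}.
On input x, block {A,E,G} splits into {A,G} and {E}.
Refine {B,L,M} on symbol x: members go to different blocks, giving {L,M} and {B}.
Split {F,I,K} by δ(·,x) → {I,K} and {F}.
No further refinement is possible. Final partition (8 blocks): {H,J} | {A,G} | {L,M} | {I,K} | {D} | {E} | {B} | {F}.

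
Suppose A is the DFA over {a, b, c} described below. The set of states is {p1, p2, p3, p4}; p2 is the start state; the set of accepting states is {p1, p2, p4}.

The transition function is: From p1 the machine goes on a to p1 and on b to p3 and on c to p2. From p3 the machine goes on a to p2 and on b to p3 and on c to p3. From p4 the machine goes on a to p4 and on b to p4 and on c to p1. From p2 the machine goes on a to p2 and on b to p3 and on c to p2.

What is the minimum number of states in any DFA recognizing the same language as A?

First remove the unreachable states {p1,p4}; 2 states remain.
Start with accepting vs non-accepting: {p2} | {p3}.
The partition is now stable with 2 blocks: {p2} | {p3}.

2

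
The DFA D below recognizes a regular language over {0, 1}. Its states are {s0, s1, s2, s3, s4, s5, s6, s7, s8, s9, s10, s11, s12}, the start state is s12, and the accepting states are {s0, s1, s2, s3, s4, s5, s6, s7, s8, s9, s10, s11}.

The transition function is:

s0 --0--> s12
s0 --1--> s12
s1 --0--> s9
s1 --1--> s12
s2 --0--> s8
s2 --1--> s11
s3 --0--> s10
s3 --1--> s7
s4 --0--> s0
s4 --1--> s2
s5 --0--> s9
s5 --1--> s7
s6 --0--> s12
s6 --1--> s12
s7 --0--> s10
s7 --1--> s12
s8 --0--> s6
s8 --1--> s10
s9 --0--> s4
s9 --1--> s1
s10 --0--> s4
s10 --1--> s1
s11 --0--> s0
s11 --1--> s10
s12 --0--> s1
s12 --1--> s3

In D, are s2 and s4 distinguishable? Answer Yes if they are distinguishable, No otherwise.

Reachable states from the start: {s0,s1,s2,s3,s4,s6,s7,s8,s9,s10,s11,s12}. Unreachable: {s5} — drop them.
Initial partition by acceptance: {s0,s1,s2,s3,s4,s6,s7,s8,s9,s10,s11} | {s12}.
On input 0, block {s0,s1,s2,s3,s4,s6,s7,s8,s9,s10,s11} splits into {s1,s2,s3,s4,s7,s8,s9,s10,s11} and {s0,s6}.
Split {s1,s2,s3,s4,s7,s8,s9,s10,s11} by δ(·,0) → {s1,s2,s3,s7,s9,s10} and {s4,s8,s11}.
On input 0, block {s1,s2,s3,s7,s9,s10} splits into {s1,s3,s7} and {s2,s9,s10}.
On input 1, block {s1,s3,s7} splits into {s1,s7} and {s3}.
On input 1, block {s2,s9,s10} splits into {s9,s10} and {s2}.
On input 1, block {s4,s8,s11} splits into {s8,s11} and {s4}.
Stable partition: {s1,s7} | {s12} | {s0,s6} | {s8,s11} | {s9,s10} | {s3} | {s2} | {s4} — 8 equivalence classes.
s2 and s4 end up in different blocks, so they are distinguishable. For instance, the string '00' is accepted from only s2.

Yes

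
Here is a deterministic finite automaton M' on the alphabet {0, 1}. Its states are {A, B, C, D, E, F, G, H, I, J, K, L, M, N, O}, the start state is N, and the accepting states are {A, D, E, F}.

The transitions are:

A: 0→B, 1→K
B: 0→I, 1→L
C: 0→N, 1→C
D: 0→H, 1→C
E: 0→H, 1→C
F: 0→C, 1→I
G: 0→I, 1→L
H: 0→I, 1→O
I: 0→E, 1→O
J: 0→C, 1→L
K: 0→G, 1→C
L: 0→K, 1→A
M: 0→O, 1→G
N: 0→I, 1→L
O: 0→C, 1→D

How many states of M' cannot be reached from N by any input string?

3

BFS from N reaches {A, B, C, D, E, G, H, I, K, L, N, O}; the 3 state(s) F, J, M are never visited.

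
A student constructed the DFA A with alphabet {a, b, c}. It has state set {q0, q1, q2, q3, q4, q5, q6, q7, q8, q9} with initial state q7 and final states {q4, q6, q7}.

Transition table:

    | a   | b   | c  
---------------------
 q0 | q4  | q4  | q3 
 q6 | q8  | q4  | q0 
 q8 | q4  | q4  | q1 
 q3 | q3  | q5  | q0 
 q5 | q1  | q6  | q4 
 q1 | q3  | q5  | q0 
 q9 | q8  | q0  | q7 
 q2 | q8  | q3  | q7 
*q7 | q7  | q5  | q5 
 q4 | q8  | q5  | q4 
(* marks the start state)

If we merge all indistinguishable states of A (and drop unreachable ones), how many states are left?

6

States {q2,q9} cannot be reached from the start state, so discard them.
Initial partition by acceptance: {q4,q6,q7} | {q0,q1,q3,q5,q8}.
On input a, block {q4,q6,q7} splits into {q4,q6} and {q7}.
Refine {q4,q6} on symbol b: members go to different blocks, giving {q4} and {q6}.
Split {q0,q1,q3,q5,q8} by δ(·,a) → {q1,q3,q5} and {q0,q8}.
Split {q1,q3,q5} by δ(·,b) → {q1,q3} and {q5}.
The partition is now stable with 6 blocks: {q4} | {q1,q3} | {q7} | {q6} | {q0,q8} | {q5}.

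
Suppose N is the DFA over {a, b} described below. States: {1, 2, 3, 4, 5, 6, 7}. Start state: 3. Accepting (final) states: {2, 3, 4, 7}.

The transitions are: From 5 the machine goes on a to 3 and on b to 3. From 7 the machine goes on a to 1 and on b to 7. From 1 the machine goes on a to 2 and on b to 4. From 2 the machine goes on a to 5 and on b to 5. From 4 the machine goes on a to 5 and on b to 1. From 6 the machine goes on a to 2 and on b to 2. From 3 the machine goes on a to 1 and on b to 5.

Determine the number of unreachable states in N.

BFS from 3 reaches {1, 2, 3, 4, 5}; the 2 state(s) 6, 7 are never visited.

2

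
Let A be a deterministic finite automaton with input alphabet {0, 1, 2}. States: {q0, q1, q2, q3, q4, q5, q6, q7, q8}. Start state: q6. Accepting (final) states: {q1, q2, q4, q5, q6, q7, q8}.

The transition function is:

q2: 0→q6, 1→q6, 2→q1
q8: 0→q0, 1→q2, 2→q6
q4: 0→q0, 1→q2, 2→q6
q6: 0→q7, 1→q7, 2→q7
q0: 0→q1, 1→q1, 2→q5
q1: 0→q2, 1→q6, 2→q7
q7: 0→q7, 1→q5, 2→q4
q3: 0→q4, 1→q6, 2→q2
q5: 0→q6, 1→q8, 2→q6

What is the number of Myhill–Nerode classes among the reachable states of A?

Reachable states from the start: {q0,q1,q2,q4,q5,q6,q7,q8}. Unreachable: {q3} — drop them.
Initial partition by acceptance: {q1,q2,q4,q5,q6,q7,q8} | {q0}.
Split {q1,q2,q4,q5,q6,q7,q8} by δ(·,0) → {q1,q2,q5,q6,q7} and {q4,q8}.
Split {q1,q2,q5,q6,q7} by δ(·,1) → {q1,q2,q6,q7} and {q5}.
Refine {q1,q2,q6,q7} on symbol 1: members go to different blocks, giving {q1,q2,q6} and {q7}.
Refine {q1,q2,q6} on symbol 0: members go to different blocks, giving {q1,q2} and {q6}.
On input 0, block {q1,q2} splits into {q1} and {q2}.
Stable partition: {q1} | {q0} | {q4,q8} | {q5} | {q7} | {q6} | {q2} — 7 equivalence classes.

7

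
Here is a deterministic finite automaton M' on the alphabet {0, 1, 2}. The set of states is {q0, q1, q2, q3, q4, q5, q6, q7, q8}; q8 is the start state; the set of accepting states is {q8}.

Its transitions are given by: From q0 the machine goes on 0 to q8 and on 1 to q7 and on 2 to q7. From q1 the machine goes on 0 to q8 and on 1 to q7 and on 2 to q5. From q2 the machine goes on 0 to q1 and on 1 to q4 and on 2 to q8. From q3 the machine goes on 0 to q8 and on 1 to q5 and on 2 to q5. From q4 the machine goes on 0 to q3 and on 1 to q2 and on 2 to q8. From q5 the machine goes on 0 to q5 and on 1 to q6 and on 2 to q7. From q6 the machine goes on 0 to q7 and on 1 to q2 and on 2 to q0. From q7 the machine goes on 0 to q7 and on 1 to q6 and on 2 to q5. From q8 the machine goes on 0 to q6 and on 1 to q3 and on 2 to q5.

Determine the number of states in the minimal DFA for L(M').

All states are reachable from the start state.
P0 = {q8} | {q0,q1,q2,q3,q4,q5,q6,q7}.
On input 0, block {q0,q1,q2,q3,q4,q5,q6,q7} splits into {q2,q4,q5,q6,q7} and {q0,q1,q3}.
On input 0, block {q2,q4,q5,q6,q7} splits into {q5,q6,q7} and {q2,q4}.
Split {q5,q6,q7} by δ(·,1) → {q5,q7} and {q6}.
The partition is now stable with 5 blocks: {q8} | {q5,q7} | {q0,q1,q3} | {q2,q4} | {q6}.

5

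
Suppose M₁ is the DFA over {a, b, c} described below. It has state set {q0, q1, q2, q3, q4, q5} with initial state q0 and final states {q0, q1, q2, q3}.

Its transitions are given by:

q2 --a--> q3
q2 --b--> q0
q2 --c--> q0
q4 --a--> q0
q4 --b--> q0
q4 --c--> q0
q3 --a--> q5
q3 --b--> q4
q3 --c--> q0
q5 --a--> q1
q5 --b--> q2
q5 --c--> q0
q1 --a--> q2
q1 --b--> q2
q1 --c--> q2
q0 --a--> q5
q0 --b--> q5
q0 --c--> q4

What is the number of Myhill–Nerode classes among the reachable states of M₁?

6

All states are reachable from the start state.
Initial partition by acceptance: {q0,q1,q2,q3} | {q4,q5}.
On input a, block {q0,q1,q2,q3} splits into {q0,q3} and {q1,q2}.
Split {q0,q3} by δ(·,c) → {q0} and {q3}.
Refine {q4,q5} on symbol a: members go to different blocks, giving {q4} and {q5}.
On input a, block {q1,q2} splits into {q1} and {q2}.
The partition is now stable with 6 blocks: {q0} | {q4} | {q1} | {q3} | {q5} | {q2}.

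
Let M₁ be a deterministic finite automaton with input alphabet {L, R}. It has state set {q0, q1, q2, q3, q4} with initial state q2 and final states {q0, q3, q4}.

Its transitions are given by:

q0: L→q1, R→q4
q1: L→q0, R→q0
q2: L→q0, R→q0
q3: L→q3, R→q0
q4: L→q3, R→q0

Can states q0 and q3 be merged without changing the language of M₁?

No

Every state is reachable, so we keep all 5.
Initial partition by acceptance: {q0,q3,q4} | {q1,q2}.
Split {q0,q3,q4} by δ(·,L) → {q3,q4} and {q0}.
Stable partition: {q3,q4} | {q1,q2} | {q0} — 3 equivalence classes.
q0 and q3 end up in different blocks, so they are distinguishable. For instance, the string 'L' is accepted from only q3.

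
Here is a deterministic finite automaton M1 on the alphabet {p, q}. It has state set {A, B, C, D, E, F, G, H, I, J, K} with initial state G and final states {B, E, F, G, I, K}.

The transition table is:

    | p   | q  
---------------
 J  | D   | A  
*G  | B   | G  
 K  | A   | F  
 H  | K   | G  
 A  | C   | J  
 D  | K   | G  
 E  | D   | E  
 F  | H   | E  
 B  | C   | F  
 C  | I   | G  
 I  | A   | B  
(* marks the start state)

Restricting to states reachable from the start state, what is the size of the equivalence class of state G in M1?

1

All states are reachable from the start state.
Initial partition by acceptance: {B,E,F,G,I,K} | {A,C,D,H,J}.
On input p, block {B,E,F,G,I,K} splits into {B,E,F,I,K} and {G}.
Split {A,C,D,H,J} by δ(·,p) → {C,D,H} and {A,J}.
On input p, block {B,E,F,I,K} splits into {B,E,F} and {I,K}.
Stable partition: {B,E,F} | {C,D,H} | {G} | {A,J} | {I,K} — 5 equivalence classes.
The equivalence class containing G is {G}, of size 1.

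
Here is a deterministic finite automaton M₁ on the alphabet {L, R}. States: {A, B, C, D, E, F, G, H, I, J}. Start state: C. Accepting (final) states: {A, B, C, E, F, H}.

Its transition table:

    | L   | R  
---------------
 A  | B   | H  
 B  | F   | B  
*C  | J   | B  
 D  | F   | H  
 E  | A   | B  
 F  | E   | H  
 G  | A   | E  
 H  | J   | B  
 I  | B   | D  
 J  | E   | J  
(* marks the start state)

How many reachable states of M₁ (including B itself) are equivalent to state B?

First remove the unreachable states {D,G,I}; 7 states remain.
Start with accepting vs non-accepting: {A,B,C,E,F,H} | {J}.
Split {A,B,C,E,F,H} by δ(·,L) → {A,B,E,F} and {C,H}.
Refine {A,B,E,F} on symbol R: members go to different blocks, giving {A,F} and {B,E}.
Stable partition: {A,F} | {J} | {C,H} | {B,E} — 4 equivalence classes.
State B belongs to the block {B,E}, which has 2 states.

2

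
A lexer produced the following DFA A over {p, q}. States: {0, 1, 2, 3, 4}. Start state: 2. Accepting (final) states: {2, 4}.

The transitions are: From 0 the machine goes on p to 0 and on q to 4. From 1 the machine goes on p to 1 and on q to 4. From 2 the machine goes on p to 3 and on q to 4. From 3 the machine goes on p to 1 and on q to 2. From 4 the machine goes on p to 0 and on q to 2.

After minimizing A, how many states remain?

2

All states are reachable from the start state.
Initial partition by acceptance: {2,4} | {0,1,3}.
Stable partition: {2,4} | {0,1,3} — 2 equivalence classes.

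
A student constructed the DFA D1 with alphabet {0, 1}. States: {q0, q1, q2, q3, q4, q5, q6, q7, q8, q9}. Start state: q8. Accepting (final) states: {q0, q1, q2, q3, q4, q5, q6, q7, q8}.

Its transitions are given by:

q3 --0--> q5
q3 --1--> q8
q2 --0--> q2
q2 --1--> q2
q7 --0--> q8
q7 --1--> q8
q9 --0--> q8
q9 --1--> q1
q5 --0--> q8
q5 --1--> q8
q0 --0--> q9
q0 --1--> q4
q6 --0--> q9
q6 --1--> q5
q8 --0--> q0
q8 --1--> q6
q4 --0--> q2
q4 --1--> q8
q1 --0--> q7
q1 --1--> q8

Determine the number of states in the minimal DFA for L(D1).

Reachable states from the start: {q0,q1,q2,q4,q5,q6,q7,q8,q9}. Unreachable: {q3} — drop them.
Start with accepting vs non-accepting: {q0,q1,q2,q4,q5,q6,q7,q8} | {q9}.
Split {q0,q1,q2,q4,q5,q6,q7,q8} by δ(·,0) → {q1,q2,q4,q5,q7,q8} and {q0,q6}.
On input 0, block {q1,q2,q4,q5,q7,q8} splits into {q1,q2,q4,q5,q7} and {q8}.
Split {q1,q2,q4,q5,q7} by δ(·,0) → {q1,q2,q4} and {q5,q7}.
Refine {q1,q2,q4} on symbol 0: members go to different blocks, giving {q2,q4} and {q1}.
On input 1, block {q2,q4} splits into {q2} and {q4}.
Split {q0,q6} by δ(·,1) → {q0} and {q6}.
The partition is now stable with 8 blocks: {q2} | {q9} | {q0} | {q8} | {q5,q7} | {q1} | {q4} | {q6}.

8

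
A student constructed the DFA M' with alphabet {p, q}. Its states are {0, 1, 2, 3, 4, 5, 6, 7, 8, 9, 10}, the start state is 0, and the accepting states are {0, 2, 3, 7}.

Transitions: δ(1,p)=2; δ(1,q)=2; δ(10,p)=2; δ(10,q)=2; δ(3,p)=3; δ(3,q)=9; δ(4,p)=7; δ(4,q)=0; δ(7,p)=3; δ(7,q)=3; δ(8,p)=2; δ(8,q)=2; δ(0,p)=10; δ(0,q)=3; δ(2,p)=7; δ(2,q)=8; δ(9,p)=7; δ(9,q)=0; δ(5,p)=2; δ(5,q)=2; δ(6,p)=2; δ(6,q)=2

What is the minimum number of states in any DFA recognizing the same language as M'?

6

States {1,4,5,6} cannot be reached from the start state, so discard them.
Start with accepting vs non-accepting: {0,2,3,7} | {8,9,10}.
On input p, block {0,2,3,7} splits into {2,3,7} and {0}.
Refine {2,3,7} on symbol q: members go to different blocks, giving {2,3} and {7}.
Split {2,3} by δ(·,p) → {2} and {3}.
Refine {8,9,10} on symbol p: members go to different blocks, giving {8,10} and {9}.
The partition is now stable with 6 blocks: {2} | {8,10} | {0} | {7} | {3} | {9}.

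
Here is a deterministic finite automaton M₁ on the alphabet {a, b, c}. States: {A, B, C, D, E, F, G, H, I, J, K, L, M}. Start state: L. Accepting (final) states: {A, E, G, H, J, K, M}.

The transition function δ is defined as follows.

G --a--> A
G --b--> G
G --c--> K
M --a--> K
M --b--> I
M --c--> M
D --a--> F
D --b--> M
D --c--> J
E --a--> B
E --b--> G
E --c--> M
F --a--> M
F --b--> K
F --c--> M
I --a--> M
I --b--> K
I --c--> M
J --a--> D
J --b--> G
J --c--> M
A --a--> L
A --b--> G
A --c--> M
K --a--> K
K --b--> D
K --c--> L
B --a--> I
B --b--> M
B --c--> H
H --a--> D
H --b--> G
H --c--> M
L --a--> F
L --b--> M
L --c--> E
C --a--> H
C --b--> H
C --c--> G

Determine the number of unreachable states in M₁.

1

BFS from L reaches {A, B, D, E, F, G, H, I, J, K, L, M}; the 1 state(s) C are never visited.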